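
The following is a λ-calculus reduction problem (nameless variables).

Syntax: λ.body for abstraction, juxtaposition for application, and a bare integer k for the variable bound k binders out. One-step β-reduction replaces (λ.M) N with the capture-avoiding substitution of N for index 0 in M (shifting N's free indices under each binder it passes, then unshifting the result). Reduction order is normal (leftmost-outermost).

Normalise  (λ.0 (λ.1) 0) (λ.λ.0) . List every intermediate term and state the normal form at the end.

Answer: normal form = λ.λ.0  (in 3 steps)

Reduction:
  start: (λ.0 (λ.1) 0) (λ.λ.0)
  step 1: (λ.λ.0) (λ.λ.λ.0) (λ.λ.0)
  step 2: (λ.0) (λ.λ.0)
  step 3: λ.λ.0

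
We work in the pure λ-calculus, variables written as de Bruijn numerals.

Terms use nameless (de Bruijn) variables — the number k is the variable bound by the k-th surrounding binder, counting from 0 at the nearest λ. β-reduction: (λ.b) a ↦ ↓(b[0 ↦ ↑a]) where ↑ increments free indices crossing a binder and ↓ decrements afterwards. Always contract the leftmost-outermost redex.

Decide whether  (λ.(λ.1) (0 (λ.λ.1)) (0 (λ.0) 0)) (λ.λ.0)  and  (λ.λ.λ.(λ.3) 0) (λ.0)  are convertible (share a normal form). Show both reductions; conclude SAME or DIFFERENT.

Answer: DIFFERENT — A ⇓ λ.0, B ⇓ λ.λ.λ.0

Reduction:
Term A:
  start: (λ.(λ.1) (0 (λ.λ.1)) (0 (λ.0) 0)) (λ.λ.0)
  [1] (λ.λ.λ.0) ((λ.λ.0) (λ.λ.1)) ((λ.λ.0) (λ.0) (λ.λ.0))
  [2] (λ.λ.0) ((λ.λ.0) (λ.0) (λ.λ.0))
  [3] λ.0

Term B:
  start: (λ.λ.λ.(λ.3) 0) (λ.0)
  [1] λ.λ.(λ.λ.0) 0
  [2] λ.λ.λ.0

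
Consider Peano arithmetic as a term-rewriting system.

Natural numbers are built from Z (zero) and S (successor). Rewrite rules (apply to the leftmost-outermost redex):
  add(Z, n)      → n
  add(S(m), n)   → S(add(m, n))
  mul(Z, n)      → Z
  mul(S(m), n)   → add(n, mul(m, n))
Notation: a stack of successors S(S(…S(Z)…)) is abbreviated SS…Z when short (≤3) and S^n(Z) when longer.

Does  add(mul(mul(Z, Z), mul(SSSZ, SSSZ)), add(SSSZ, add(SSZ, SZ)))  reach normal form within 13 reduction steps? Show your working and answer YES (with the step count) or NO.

  start: add(mul(mul(Z, Z), mul(SSSZ, SSSZ)), add(SSSZ, add(SSZ, SZ)))
  →1  add(mul(Z, mul(SSSZ, SSSZ)), add(SSSZ, add(SSZ, SZ)))
  →2  add(Z, add(SSSZ, add(SSZ, SZ)))
  →3  add(SSSZ, add(SSZ, SZ))
  →4  S(add(SSZ, add(SSZ, SZ)))
  →5  S(S(add(SZ, add(SSZ, SZ))))
  →6  S(S(S(add(Z, add(SSZ, SZ)))))
  →7  S(S(S(add(SSZ, SZ))))
  →8  S(S(S(S(add(SZ, SZ)))))
  →9  S(S(S(S(S(add(Z, SZ))))))
  →10  S^6(Z)

Answer: YES — reaches normal form S^6(Z) in 10 ≤ 13 steps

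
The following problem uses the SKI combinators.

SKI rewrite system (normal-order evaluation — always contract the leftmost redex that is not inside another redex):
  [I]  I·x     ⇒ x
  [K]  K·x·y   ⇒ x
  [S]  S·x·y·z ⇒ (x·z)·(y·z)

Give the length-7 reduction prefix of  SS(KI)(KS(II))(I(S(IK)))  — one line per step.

Answer: after 7 steps: S(SK)(I(S(IK)))

Derivation:
  start: SS(KI)(KS(II))(I(S(IK)))
  →1  S(KS(II))(KI(KS(II)))(I(S(IK)))
  →2  KS(II)(I(S(IK)))(KI(KS(II))(I(S(IK))))
  →3  S(I(S(IK)))(KI(KS(II))(I(S(IK))))
  →4  S(S(IK))(KI(KS(II))(I(S(IK))))
  →5  S(SK)(KI(KS(II))(I(S(IK))))
  →6  S(SK)(I(I(S(IK))))
  →7  S(SK)(I(S(IK)))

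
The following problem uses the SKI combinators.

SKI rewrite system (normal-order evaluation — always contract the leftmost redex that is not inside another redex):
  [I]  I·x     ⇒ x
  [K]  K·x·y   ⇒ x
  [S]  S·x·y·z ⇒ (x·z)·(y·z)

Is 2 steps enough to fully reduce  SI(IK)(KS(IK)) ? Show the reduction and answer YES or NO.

Answer: NO — after 2 steps the term is KS(IK)(IK(KS(IK))), not yet normal

Derivation:
  start: SI(IK)(KS(IK))
  [1] I(KS(IK))(IK(KS(IK)))
  [2] KS(IK)(IK(KS(IK)))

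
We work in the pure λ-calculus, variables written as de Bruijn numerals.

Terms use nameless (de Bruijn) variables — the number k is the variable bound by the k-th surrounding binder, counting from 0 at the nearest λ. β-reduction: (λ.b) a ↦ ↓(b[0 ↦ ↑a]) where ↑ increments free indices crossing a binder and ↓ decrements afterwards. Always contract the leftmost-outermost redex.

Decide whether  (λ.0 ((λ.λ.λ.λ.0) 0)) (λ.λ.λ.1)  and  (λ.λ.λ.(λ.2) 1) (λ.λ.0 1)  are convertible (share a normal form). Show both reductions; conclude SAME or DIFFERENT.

Term A:
  start: (λ.0 ((λ.λ.λ.λ.0) 0)) (λ.λ.λ.1)
  →1  (λ.λ.λ.1) ((λ.λ.λ.λ.0) (λ.λ.λ.1))
  →2  λ.λ.1

Term B:
  start: (λ.λ.λ.(λ.2) 1) (λ.λ.0 1)
  →1  λ.λ.(λ.2) 1
  →2  λ.λ.1

Answer: SAME — A ⇓ λ.λ.1, B ⇓ λ.λ.1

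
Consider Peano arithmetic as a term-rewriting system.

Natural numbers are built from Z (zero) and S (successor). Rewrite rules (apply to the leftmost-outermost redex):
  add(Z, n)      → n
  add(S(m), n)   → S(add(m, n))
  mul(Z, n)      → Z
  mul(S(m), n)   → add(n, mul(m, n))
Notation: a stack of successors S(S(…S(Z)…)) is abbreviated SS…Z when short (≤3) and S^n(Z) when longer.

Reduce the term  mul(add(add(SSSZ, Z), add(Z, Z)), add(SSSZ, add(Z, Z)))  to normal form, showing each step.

  start: mul(add(add(SSSZ, Z), add(Z, Z)), add(SSSZ, add(Z, Z)))
  →1  mul(add(S(add(SSZ, Z)), add(Z, Z)), add(SSSZ, add(Z, Z)))
  →2  mul(S(add(add(SSZ, Z), add(Z, Z))), add(SSSZ, add(Z, Z)))
  →3  add(add(SSSZ, add(Z, Z)), mul(add(add(SSZ, Z), add(Z, Z)), add(SSSZ, add(Z, Z))))
  →4  add(S(add(SSZ, add(Z, Z))), mul(add(add(SSZ, Z), add(Z, Z)), add(SSSZ, add(Z, Z))))
  →5  S(add(add(SSZ, add(Z, Z)), mul(add(add(SSZ, Z), add(Z, Z)), add(SSSZ, add(Z, Z)))))
  →6  S(add(S(add(SZ, add(Z, Z))), mul(add(add(SSZ, Z), add(Z, Z)), add(SSSZ, add(Z, Z)))))
  →7  S(S(add(add(SZ, add(Z, Z)), mul(add(add(SSZ, Z), add(Z, Z)), add(SSSZ, add(Z, Z))))))
  →8  S(S(add(S(add(Z, add(Z, Z))), mul(add(add(SSZ, Z), add(Z, Z)), add(SSSZ, add(Z, Z))))))
  →9  S(S(S(add(add(Z, add(Z, Z)), mul(add(add(SSZ, Z), add(Z, Z)), add(SSSZ, add(Z, Z)))))))
  →10  S(S(S(add(add(Z, Z), mul(add(add(SSZ, Z), add(Z, Z)), add(SSSZ, add(Z, Z)))))))
  →11  S(S(S(add(Z, mul(add(add(SSZ, Z), add(Z, Z)), add(SSSZ, add(Z, Z)))))))
  →12  S(S(S(mul(add(add(SSZ, Z), add(Z, Z)), add(SSSZ, add(Z, Z))))))
  →13  S(S(S(mul(add(S(add(SZ, Z)), add(Z, Z)), add(SSSZ, add(Z, Z))))))
  →14  S(S(S(mul(S(add(add(SZ, Z), add(Z, Z))), add(SSSZ, add(Z, Z))))))
  →15  S(S(S(add(add(SSSZ, add(Z, Z)), mul(add(add(SZ, Z), add(Z, Z)), add(SSSZ, add(Z, Z)))))))
  →16  S(S(S(add(S(add(SSZ, add(Z, Z))), mul(add(add(SZ, Z), add(Z, Z)), add(SSSZ, add(Z, Z)))))))
  →17  S(S(S(S(add(add(SSZ, add(Z, Z)), mul(add(add(SZ, Z), add(Z, Z)), add(SSSZ, add(Z, Z))))))))
  →18  S(S(S(S(add(S(add(SZ, add(Z, Z))), mul(add(add(SZ, Z), add(Z, Z)), add(SSSZ, add(Z, Z))))))))
  →19  S(S(S(S(S(add(add(SZ, add(Z, Z)), mul(add(add(SZ, Z), add(Z, Z)), add(SSSZ, add(Z, Z)))))))))
  →20  S(S(S(S(S(add(S(add(Z, add(Z, Z))), mul(add(add(SZ, Z), add(Z, Z)), add(SSSZ, add(Z, Z)))))))))
  →21  S(S(S(S(S(S(add(add(Z, add(Z, Z)), mul(add(add(SZ, Z), add(Z, Z)), add(SSSZ, add(Z, Z))))))))))
  →22  S(S(S(S(S(S(add(add(Z, Z), mul(add(add(SZ, Z), add(Z, Z)), add(SSSZ, add(Z, Z))))))))))
  →23  S(S(S(S(S(S(add(Z, mul(add(add(SZ, Z), add(Z, Z)), add(SSSZ, add(Z, Z))))))))))
  →24  S(S(S(S(S(S(mul(add(add(SZ, Z), add(Z, Z)), add(SSSZ, add(Z, Z)))))))))
  →25  S(S(S(S(S(S(mul(add(S(add(Z, Z)), add(Z, Z)), add(SSSZ, add(Z, Z)))))))))
  →26  S(S(S(S(S(S(mul(S(add(add(Z, Z), add(Z, Z))), add(SSSZ, add(Z, Z)))))))))
  →27  S(S(S(S(S(S(add(add(SSSZ, add(Z, Z)), mul(add(add(Z, Z), add(Z, Z)), add(SSSZ, add(Z, Z))))))))))
  →28  S(S(S(S(S(S(add(S(add(SSZ, add(Z, Z))), mul(add(add(Z, Z), add(Z, Z)), add(SSSZ, add(Z, Z))))))))))
  →29  S(S(S(S(S(S(S(add(add(SSZ, add(Z, Z)), mul(add(add(Z, Z), add(Z, Z)), add(SSSZ, add(Z, Z)))))))))))
  →30  S(S(S(S(S(S(S(add(S(add(SZ, add(Z, Z))), mul(add(add(Z, Z), add(Z, Z)), add(SSSZ, add(Z, Z)))))))))))
  →31  S(S(S(S(S(S(S(S(add(add(SZ, add(Z, Z)), mul(add(add(Z, Z), add(Z, Z)), add(SSSZ, add(Z, Z))))))))))))
  →32  S(S(S(S(S(S(S(S(add(S(add(Z, add(Z, Z))), mul(add(add(Z, Z), add(Z, Z)), add(SSSZ, add(Z, Z))))))))))))
  →33  S(S(S(S(S(S(S(S(S(add(add(Z, add(Z, Z)), mul(add(add(Z, Z), add(Z, Z)), add(SSSZ, add(Z, Z)))))))))))))
  →34  S(S(S(S(S(S(S(S(S(add(add(Z, Z), mul(add(add(Z, Z), add(Z, Z)), add(SSSZ, add(Z, Z)))))))))))))
  →35  S(S(S(S(S(S(S(S(S(add(Z, mul(add(add(Z, Z), add(Z, Z)), add(SSSZ, add(Z, Z)))))))))))))
  →36  S(S(S(S(S(S(S(S(S(mul(add(add(Z, Z), add(Z, Z)), add(SSSZ, add(Z, Z))))))))))))
  →37  S(S(S(S(S(S(S(S(S(mul(add(Z, add(Z, Z)), add(SSSZ, add(Z, Z))))))))))))
  →38  S(S(S(S(S(S(S(S(S(mul(add(Z, Z), add(SSSZ, add(Z, Z))))))))))))
  →39  S(S(S(S(S(S(S(S(S(mul(Z, add(SSSZ, add(Z, Z))))))))))))
  →40  S^9(Z)

Answer: normal form = S^9(Z)  (in 40 steps)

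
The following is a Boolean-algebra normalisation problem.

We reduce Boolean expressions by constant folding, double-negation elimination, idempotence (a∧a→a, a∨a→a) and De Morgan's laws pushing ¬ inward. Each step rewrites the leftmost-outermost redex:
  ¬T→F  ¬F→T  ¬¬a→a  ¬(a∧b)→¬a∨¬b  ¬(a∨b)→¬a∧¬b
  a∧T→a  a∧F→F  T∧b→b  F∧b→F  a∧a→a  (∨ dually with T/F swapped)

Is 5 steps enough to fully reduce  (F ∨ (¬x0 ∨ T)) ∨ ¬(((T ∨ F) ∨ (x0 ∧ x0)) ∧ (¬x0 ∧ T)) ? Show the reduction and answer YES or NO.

Answer: YES — reaches normal form T in 3 ≤ 5 steps

Working:
  start: (F ∨ (¬x0 ∨ T)) ∨ ¬(((T ∨ F) ∨ (x0 ∧ x0)) ∧ (¬x0 ∧ T))
  step 1: (¬x0 ∨ T) ∨ ¬(((T ∨ F) ∨ (x0 ∧ x0)) ∧ (¬x0 ∧ T))
  step 2: T ∨ ¬(((T ∨ F) ∨ (x0 ∧ x0)) ∧ (¬x0 ∧ T))
  step 3: T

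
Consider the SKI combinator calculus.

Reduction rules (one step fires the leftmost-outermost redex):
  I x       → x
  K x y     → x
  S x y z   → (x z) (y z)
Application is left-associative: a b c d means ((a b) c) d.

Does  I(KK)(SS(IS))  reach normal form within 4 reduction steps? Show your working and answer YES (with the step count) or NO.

  start: I(KK)(SS(IS))
  step 1: KK(SS(IS))
  step 2: K

Answer: YES — reaches normal form K in 2 ≤ 4 steps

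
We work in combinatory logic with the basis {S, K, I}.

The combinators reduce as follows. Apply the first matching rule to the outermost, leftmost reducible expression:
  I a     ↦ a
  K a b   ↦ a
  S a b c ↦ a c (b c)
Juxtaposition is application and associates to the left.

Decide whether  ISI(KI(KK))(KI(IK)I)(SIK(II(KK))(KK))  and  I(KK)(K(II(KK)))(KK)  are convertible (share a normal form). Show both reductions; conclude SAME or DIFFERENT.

Answer: SAME — A ⇓ K(KK), B ⇓ K(KK)

Derivation:
Term A:
  start: ISI(KI(KK))(KI(IK)I)(SIK(II(KK))(KK))
  →1  SI(KI(KK))(KI(IK)I)(SIK(II(KK))(KK))
  →2  I(KI(IK)I)(KI(KK)(KI(IK)I))(SIK(II(KK))(KK))
  →3  KI(IK)I(KI(KK)(KI(IK)I))(SIK(II(KK))(KK))
  →4  II(KI(KK)(KI(IK)I))(SIK(II(KK))(KK))
  →5  I(KI(KK)(KI(IK)I))(SIK(II(KK))(KK))
  →6  KI(KK)(KI(IK)I)(SIK(II(KK))(KK))
  →7  I(KI(IK)I)(SIK(II(KK))(KK))
  →8  KI(IK)I(SIK(II(KK))(KK))
  →9  II(SIK(II(KK))(KK))
  →10  I(SIK(II(KK))(KK))
  →11  SIK(II(KK))(KK)
  →12  I(II(KK))(K(II(KK)))(KK)
  →13  II(KK)(K(II(KK)))(KK)
  →14  I(KK)(K(II(KK)))(KK)
  →15  KK(K(II(KK)))(KK)
  →16  K(KK)

Term B:
  start: I(KK)(K(II(KK)))(KK)
  →1  KK(K(II(KK)))(KK)
  →2  K(KK)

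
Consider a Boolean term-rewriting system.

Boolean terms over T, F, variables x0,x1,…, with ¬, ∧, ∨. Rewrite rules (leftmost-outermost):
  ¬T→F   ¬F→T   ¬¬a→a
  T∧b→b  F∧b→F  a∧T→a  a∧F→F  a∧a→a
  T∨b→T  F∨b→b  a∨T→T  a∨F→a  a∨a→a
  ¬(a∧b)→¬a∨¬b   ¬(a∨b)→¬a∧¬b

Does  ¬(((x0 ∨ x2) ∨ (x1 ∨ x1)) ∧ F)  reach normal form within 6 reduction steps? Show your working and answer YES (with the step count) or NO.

  start: ¬(((x0 ∨ x2) ∨ (x1 ∨ x1)) ∧ F)
  [1] ¬((x0 ∨ x2) ∨ (x1 ∨ x1)) ∨ ¬F
  [2] (¬(x0 ∨ x2) ∧ ¬(x1 ∨ x1)) ∨ ¬F
  [3] ((¬x0 ∧ ¬x2) ∧ ¬(x1 ∨ x1)) ∨ ¬F
  [4] ((¬x0 ∧ ¬x2) ∧ (¬x1 ∧ ¬x1)) ∨ ¬F
  [5] ((¬x0 ∧ ¬x2) ∧ ¬x1) ∨ ¬F
  [6] ((¬x0 ∧ ¬x2) ∧ ¬x1) ∨ T

Answer: NO — after 6 steps the term is ((¬x0 ∧ ¬x2) ∧ ¬x1) ∨ T, not yet normal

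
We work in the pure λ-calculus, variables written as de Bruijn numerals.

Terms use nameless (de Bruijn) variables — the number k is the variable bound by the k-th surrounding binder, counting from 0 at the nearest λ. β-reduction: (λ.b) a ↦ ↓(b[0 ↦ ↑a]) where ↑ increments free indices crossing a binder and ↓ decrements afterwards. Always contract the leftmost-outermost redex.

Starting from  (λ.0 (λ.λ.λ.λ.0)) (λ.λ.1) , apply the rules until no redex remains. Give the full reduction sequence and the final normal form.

  start: (λ.0 (λ.λ.λ.λ.0)) (λ.λ.1)
  step 1: (λ.λ.1) (λ.λ.λ.λ.0)
  step 2: λ.λ.λ.λ.λ.0

Answer: normal form = λ.λ.λ.λ.λ.0  (in 2 steps)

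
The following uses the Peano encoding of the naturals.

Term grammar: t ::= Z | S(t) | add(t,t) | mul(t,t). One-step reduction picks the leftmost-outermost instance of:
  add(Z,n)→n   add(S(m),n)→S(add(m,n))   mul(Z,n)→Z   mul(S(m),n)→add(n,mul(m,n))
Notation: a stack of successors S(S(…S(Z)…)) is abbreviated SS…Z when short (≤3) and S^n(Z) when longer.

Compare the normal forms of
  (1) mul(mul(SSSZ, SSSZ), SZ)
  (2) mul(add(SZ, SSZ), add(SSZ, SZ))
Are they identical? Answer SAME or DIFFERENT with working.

Answer: SAME — A ⇓ S^9(Z), B ⇓ S^9(Z)

Working:
Term A:
  start: mul(mul(SSSZ, SSSZ), SZ)
  [1] mul(add(SSSZ, mul(SSZ, SSSZ)), SZ)
  [2] mul(S(add(SSZ, mul(SSZ, SSSZ))), SZ)
  [3] add(SZ, mul(add(SSZ, mul(SSZ, SSSZ)), SZ))
  [4] S(add(Z, mul(add(SSZ, mul(SSZ, SSSZ)), SZ)))
  [5] S(mul(add(SSZ, mul(SSZ, SSSZ)), SZ))
  [6] S(mul(S(add(SZ, mul(SSZ, SSSZ))), SZ))
  [7] S(add(SZ, mul(add(SZ, mul(SSZ, SSSZ)), SZ)))
  [8] S(S(add(Z, mul(add(SZ, mul(SSZ, SSSZ)), SZ))))
  [9] S(S(mul(add(SZ, mul(SSZ, SSSZ)), SZ)))
  [10] S(S(mul(S(add(Z, mul(SSZ, SSSZ))), SZ)))
  [11] S(S(add(SZ, mul(add(Z, mul(SSZ, SSSZ)), SZ))))
  [12] S(S(S(add(Z, mul(add(Z, mul(SSZ, SSSZ)), SZ)))))
  [13] S(S(S(mul(add(Z, mul(SSZ, SSSZ)), SZ))))
  [14] S(S(S(mul(mul(SSZ, SSSZ), SZ))))
  [15] S(S(S(mul(add(SSSZ, mul(SZ, SSSZ)), SZ))))
  [16] S(S(S(mul(S(add(SSZ, mul(SZ, SSSZ))), SZ))))
  [17] S(S(S(add(SZ, mul(add(SSZ, mul(SZ, SSSZ)), SZ)))))
  [18] S(S(S(S(add(Z, mul(add(SSZ, mul(SZ, SSSZ)), SZ))))))
  [19] S(S(S(S(mul(add(SSZ, mul(SZ, SSSZ)), SZ)))))
  [20] S(S(S(S(mul(S(add(SZ, mul(SZ, SSSZ))), SZ)))))
  [21] S(S(S(S(add(SZ, mul(add(SZ, mul(SZ, SSSZ)), SZ))))))
  [22] S(S(S(S(S(add(Z, mul(add(SZ, mul(SZ, SSSZ)), SZ)))))))
  [23] S(S(S(S(S(mul(add(SZ, mul(SZ, SSSZ)), SZ))))))
  [24] S(S(S(S(S(mul(S(add(Z, mul(SZ, SSSZ))), SZ))))))
  [25] S(S(S(S(S(add(SZ, mul(add(Z, mul(SZ, SSSZ)), SZ)))))))
  [26] S(S(S(S(S(S(add(Z, mul(add(Z, mul(SZ, SSSZ)), SZ))))))))
  [27] S(S(S(S(S(S(mul(add(Z, mul(SZ, SSSZ)), SZ)))))))
  [28] S(S(S(S(S(S(mul(mul(SZ, SSSZ), SZ)))))))
  [29] S(S(S(S(S(S(mul(add(SSSZ, mul(Z, SSSZ)), SZ)))))))
  [30] S(S(S(S(S(S(mul(S(add(SSZ, mul(Z, SSSZ))), SZ)))))))
  [31] S(S(S(S(S(S(add(SZ, mul(add(SSZ, mul(Z, SSSZ)), SZ))))))))
  [32] S(S(S(S(S(S(S(add(Z, mul(add(SSZ, mul(Z, SSSZ)), SZ)))))))))
  [33] S(S(S(S(S(S(S(mul(add(SSZ, mul(Z, SSSZ)), SZ))))))))
  [34] S(S(S(S(S(S(S(mul(S(add(SZ, mul(Z, SSSZ))), SZ))))))))
  [35] S(S(S(S(S(S(S(add(SZ, mul(add(SZ, mul(Z, SSSZ)), SZ)))))))))
  [36] S(S(S(S(S(S(S(S(add(Z, mul(add(SZ, mul(Z, SSSZ)), SZ))))))))))
  [37] S(S(S(S(S(S(S(S(mul(add(SZ, mul(Z, SSSZ)), SZ)))))))))
  [38] S(S(S(S(S(S(S(S(mul(S(add(Z, mul(Z, SSSZ))), SZ)))))))))
  [39] S(S(S(S(S(S(S(S(add(SZ, mul(add(Z, mul(Z, SSSZ)), SZ))))))))))
  [40] S(S(S(S(S(S(S(S(S(add(Z, mul(add(Z, mul(Z, SSSZ)), SZ)))))))))))
  [41] S(S(S(S(S(S(S(S(S(mul(add(Z, mul(Z, SSSZ)), SZ))))))))))
  [42] S(S(S(S(S(S(S(S(S(mul(mul(Z, SSSZ), SZ))))))))))
  [43] S(S(S(S(S(S(S(S(S(mul(Z, SZ))))))))))
  [44] S^9(Z)

Term B:
  start: mul(add(SZ, SSZ), add(SSZ, SZ))
  [1] mul(S(add(Z, SSZ)), add(SSZ, SZ))
  [2] add(add(SSZ, SZ), mul(add(Z, SSZ), add(SSZ, SZ)))
  [3] add(S(add(SZ, SZ)), mul(add(Z, SSZ), add(SSZ, SZ)))
  [4] S(add(add(SZ, SZ), mul(add(Z, SSZ), add(SSZ, SZ))))
  [5] S(add(S(add(Z, SZ)), mul(add(Z, SSZ), add(SSZ, SZ))))
  [6] S(S(add(add(Z, SZ), mul(add(Z, SSZ), add(SSZ, SZ)))))
  [7] S(S(add(SZ, mul(add(Z, SSZ), add(SSZ, SZ)))))
  [8] S(S(S(add(Z, mul(add(Z, SSZ), add(SSZ, SZ))))))
  [9] S(S(S(mul(add(Z, SSZ), add(SSZ, SZ)))))
  [10] S(S(S(mul(SSZ, add(SSZ, SZ)))))
  [11] S(S(S(add(add(SSZ, SZ), mul(SZ, add(SSZ, SZ))))))
  [12] S(S(S(add(S(add(SZ, SZ)), mul(SZ, add(SSZ, SZ))))))
  [13] S(S(S(S(add(add(SZ, SZ), mul(SZ, add(SSZ, SZ)))))))
  [14] S(S(S(S(add(S(add(Z, SZ)), mul(SZ, add(SSZ, SZ)))))))
  [15] S(S(S(S(S(add(add(Z, SZ), mul(SZ, add(SSZ, SZ))))))))
  [16] S(S(S(S(S(add(SZ, mul(SZ, add(SSZ, SZ))))))))
  [17] S(S(S(S(S(S(add(Z, mul(SZ, add(SSZ, SZ)))))))))
  [18] S(S(S(S(S(S(mul(SZ, add(SSZ, SZ))))))))
  [19] S(S(S(S(S(S(add(add(SSZ, SZ), mul(Z, add(SSZ, SZ)))))))))
  [20] S(S(S(S(S(S(add(S(add(SZ, SZ)), mul(Z, add(SSZ, SZ)))))))))
  [21] S(S(S(S(S(S(S(add(add(SZ, SZ), mul(Z, add(SSZ, SZ))))))))))
  [22] S(S(S(S(S(S(S(add(S(add(Z, SZ)), mul(Z, add(SSZ, SZ))))))))))
  [23] S(S(S(S(S(S(S(S(add(add(Z, SZ), mul(Z, add(SSZ, SZ)))))))))))
  [24] S(S(S(S(S(S(S(S(add(SZ, mul(Z, add(SSZ, SZ)))))))))))
  [25] S(S(S(S(S(S(S(S(S(add(Z, mul(Z, add(SSZ, SZ))))))))))))
  [26] S(S(S(S(S(S(S(S(S(mul(Z, add(SSZ, SZ)))))))))))
  [27] S^9(Z)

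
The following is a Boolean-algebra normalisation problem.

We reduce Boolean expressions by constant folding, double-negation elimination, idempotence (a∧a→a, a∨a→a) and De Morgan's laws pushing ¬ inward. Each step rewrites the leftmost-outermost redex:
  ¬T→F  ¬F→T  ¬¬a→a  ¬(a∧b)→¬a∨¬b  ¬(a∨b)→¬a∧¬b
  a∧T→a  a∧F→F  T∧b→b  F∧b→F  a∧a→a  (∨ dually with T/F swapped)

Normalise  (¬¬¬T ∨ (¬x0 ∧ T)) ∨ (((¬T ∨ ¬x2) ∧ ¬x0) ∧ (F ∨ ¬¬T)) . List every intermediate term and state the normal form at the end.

Answer: normal form = ¬x0 ∨ (¬x2 ∧ ¬x0)  (in 9 steps)

Derivation:
  start: (¬¬¬T ∨ (¬x0 ∧ T)) ∨ (((¬T ∨ ¬x2) ∧ ¬x0) ∧ (F ∨ ¬¬T))
  →1  (¬T ∨ (¬x0 ∧ T)) ∨ (((¬T ∨ ¬x2) ∧ ¬x0) ∧ (F ∨ ¬¬T))
  →2  (F ∨ (¬x0 ∧ T)) ∨ (((¬T ∨ ¬x2) ∧ ¬x0) ∧ (F ∨ ¬¬T))
  →3  (¬x0 ∧ T) ∨ (((¬T ∨ ¬x2) ∧ ¬x0) ∧ (F ∨ ¬¬T))
  →4  ¬x0 ∨ (((¬T ∨ ¬x2) ∧ ¬x0) ∧ (F ∨ ¬¬T))
  →5  ¬x0 ∨ (((F ∨ ¬x2) ∧ ¬x0) ∧ (F ∨ ¬¬T))
  →6  ¬x0 ∨ ((¬x2 ∧ ¬x0) ∧ (F ∨ ¬¬T))
  →7  ¬x0 ∨ ((¬x2 ∧ ¬x0) ∧ ¬¬T)
  →8  ¬x0 ∨ ((¬x2 ∧ ¬x0) ∧ T)
  →9  ¬x0 ∨ (¬x2 ∧ ¬x0)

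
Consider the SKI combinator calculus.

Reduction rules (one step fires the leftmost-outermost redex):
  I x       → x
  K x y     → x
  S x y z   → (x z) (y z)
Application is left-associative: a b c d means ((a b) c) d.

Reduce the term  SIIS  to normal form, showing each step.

Answer: normal form = SS  (in 3 steps)

Working:
  start: SIIS
  [1] IS(IS)
  [2] S(IS)
  [3] SS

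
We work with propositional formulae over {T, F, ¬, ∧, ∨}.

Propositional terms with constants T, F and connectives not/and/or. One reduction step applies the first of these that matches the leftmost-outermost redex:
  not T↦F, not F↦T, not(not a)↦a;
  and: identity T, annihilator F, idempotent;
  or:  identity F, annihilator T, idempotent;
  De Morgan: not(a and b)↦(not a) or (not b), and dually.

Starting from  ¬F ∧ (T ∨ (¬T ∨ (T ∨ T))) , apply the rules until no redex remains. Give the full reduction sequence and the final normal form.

Answer: normal form = T  (in 3 steps)

Working:
  start: ¬F ∧ (T ∨ (¬T ∨ (T ∨ T)))
  step 1: T ∧ (T ∨ (¬T ∨ (T ∨ T)))
  step 2: T ∨ (¬T ∨ (T ∨ T))
  step 3: T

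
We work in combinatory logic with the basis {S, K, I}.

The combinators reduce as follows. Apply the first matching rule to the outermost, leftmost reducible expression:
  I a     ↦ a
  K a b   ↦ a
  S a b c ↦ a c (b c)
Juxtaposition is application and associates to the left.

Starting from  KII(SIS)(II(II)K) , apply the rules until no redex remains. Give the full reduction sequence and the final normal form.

  start: KII(SIS)(II(II)K)
  →1  I(SIS)(II(II)K)
  →2  SIS(II(II)K)
  →3  I(II(II)K)(S(II(II)K))
  →4  II(II)K(S(II(II)K))
  →5  I(II)K(S(II(II)K))
  →6  IIK(S(II(II)K))
  →7  IK(S(II(II)K))
  →8  K(S(II(II)K))
  →9  K(S(I(II)K))
  →10  K(S(IIK))
  →11  K(S(IK))
  →12  K(SK)

Answer: normal form = K(SK)  (in 12 steps)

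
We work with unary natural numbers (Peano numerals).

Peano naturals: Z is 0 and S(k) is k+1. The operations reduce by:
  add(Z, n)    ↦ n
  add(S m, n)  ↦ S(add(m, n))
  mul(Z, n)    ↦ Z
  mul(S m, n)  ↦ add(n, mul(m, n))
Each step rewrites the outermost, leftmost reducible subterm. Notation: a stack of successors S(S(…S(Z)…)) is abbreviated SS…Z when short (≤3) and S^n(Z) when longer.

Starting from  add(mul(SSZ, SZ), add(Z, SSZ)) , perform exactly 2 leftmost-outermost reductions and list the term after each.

  start: add(mul(SSZ, SZ), add(Z, SSZ))
  [1] add(add(SZ, mul(SZ, SZ)), add(Z, SSZ))
  [2] add(S(add(Z, mul(SZ, SZ))), add(Z, SSZ))

Answer: after 2 steps: add(S(add(Z, mul(SZ, SZ))), add(Z, SSZ))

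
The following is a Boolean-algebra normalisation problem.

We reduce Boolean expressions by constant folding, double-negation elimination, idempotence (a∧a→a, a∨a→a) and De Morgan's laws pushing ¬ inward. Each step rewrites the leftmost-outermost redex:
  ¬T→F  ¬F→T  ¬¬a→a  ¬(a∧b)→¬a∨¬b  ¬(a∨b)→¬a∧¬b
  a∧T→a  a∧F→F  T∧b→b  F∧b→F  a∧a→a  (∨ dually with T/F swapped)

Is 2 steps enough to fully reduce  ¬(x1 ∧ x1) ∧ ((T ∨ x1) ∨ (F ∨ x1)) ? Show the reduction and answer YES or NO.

  start: ¬(x1 ∧ x1) ∧ ((T ∨ x1) ∨ (F ∨ x1))
  →1  (¬x1 ∨ ¬x1) ∧ ((T ∨ x1) ∨ (F ∨ x1))
  →2  ¬x1 ∧ ((T ∨ x1) ∨ (F ∨ x1))

Answer: NO — after 2 steps the term is ¬x1 ∧ ((T ∨ x1) ∨ (F ∨ x1)), not yet normal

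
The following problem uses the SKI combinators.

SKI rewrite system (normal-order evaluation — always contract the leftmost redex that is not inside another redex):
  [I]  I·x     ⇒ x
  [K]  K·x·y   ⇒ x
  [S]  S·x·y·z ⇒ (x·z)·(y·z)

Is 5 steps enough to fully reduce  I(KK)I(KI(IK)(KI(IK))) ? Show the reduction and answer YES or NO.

  start: I(KK)I(KI(IK)(KI(IK)))
  →1  KKI(KI(IK)(KI(IK)))
  →2  K(KI(IK)(KI(IK)))
  →3  K(I(KI(IK)))
  →4  K(KI(IK))
  →5  KI

Answer: YES — reaches normal form KI in 5 ≤ 5 steps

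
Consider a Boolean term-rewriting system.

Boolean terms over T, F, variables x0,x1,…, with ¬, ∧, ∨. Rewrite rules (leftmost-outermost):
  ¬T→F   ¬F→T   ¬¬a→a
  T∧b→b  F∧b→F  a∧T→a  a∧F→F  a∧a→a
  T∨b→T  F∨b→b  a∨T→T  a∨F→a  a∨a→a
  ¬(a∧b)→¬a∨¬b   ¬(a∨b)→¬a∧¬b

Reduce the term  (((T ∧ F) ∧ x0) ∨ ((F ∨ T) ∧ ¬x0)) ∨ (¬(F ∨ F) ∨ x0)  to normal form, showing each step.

Answer: normal form = T  (in 10 steps)

Working:
  start: (((T ∧ F) ∧ x0) ∨ ((F ∨ T) ∧ ¬x0)) ∨ (¬(F ∨ F) ∨ x0)
  [1] ((F ∧ x0) ∨ ((F ∨ T) ∧ ¬x0)) ∨ (¬(F ∨ F) ∨ x0)
  [2] (F ∨ ((F ∨ T) ∧ ¬x0)) ∨ (¬(F ∨ F) ∨ x0)
  [3] ((F ∨ T) ∧ ¬x0) ∨ (¬(F ∨ F) ∨ x0)
  [4] (T ∧ ¬x0) ∨ (¬(F ∨ F) ∨ x0)
  [5] ¬x0 ∨ (¬(F ∨ F) ∨ x0)
  [6] ¬x0 ∨ ((¬F ∧ ¬F) ∨ x0)
  [7] ¬x0 ∨ (¬F ∨ x0)
  [8] ¬x0 ∨ (T ∨ x0)
  [9] ¬x0 ∨ T
  [10] T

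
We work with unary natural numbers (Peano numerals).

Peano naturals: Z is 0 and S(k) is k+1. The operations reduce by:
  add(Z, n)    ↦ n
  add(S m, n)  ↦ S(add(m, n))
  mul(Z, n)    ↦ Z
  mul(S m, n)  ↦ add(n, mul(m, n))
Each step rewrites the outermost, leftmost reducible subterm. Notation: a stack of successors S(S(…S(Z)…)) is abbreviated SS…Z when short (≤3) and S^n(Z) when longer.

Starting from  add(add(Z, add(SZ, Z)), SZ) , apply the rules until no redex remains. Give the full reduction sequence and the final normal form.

Answer: normal form = SSZ  (in 5 steps)

Derivation:
  start: add(add(Z, add(SZ, Z)), SZ)
  [1] add(add(SZ, Z), SZ)
  [2] add(S(add(Z, Z)), SZ)
  [3] S(add(add(Z, Z), SZ))
  [4] S(add(Z, SZ))
  [5] SSZ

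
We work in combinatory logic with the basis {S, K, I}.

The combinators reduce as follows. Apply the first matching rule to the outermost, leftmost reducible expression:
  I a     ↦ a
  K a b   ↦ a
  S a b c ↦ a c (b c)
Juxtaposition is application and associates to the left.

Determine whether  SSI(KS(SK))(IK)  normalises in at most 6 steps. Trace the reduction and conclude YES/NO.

  start: SSI(KS(SK))(IK)
  step 1: S(KS(SK))(I(KS(SK)))(IK)
  step 2: KS(SK)(IK)(I(KS(SK))(IK))
  step 3: S(IK)(I(KS(SK))(IK))
  step 4: SK(I(KS(SK))(IK))
  step 5: SK(KS(SK)(IK))
  step 6: SK(S(IK))

Answer: NO — after 6 steps the term is SK(S(IK)), not yet normal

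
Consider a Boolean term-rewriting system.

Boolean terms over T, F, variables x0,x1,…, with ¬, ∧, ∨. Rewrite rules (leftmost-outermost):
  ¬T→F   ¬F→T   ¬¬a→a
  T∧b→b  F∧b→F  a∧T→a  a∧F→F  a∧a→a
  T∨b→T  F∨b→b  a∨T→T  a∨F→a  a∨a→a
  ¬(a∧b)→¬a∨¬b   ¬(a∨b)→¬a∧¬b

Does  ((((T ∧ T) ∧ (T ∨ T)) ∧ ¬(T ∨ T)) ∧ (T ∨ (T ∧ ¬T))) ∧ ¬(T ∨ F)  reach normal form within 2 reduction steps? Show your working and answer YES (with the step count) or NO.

Answer: NO — after 2 steps the term is (((T ∨ T) ∧ ¬(T ∨ T)) ∧ (T ∨ (T ∧ ¬T))) ∧ ¬(T ∨ F), not yet normal

Derivation:
  start: ((((T ∧ T) ∧ (T ∨ T)) ∧ ¬(T ∨ T)) ∧ (T ∨ (T ∧ ¬T))) ∧ ¬(T ∨ F)
  [1] (((T ∧ (T ∨ T)) ∧ ¬(T ∨ T)) ∧ (T ∨ (T ∧ ¬T))) ∧ ¬(T ∨ F)
  [2] (((T ∨ T) ∧ ¬(T ∨ T)) ∧ (T ∨ (T ∧ ¬T))) ∧ ¬(T ∨ F)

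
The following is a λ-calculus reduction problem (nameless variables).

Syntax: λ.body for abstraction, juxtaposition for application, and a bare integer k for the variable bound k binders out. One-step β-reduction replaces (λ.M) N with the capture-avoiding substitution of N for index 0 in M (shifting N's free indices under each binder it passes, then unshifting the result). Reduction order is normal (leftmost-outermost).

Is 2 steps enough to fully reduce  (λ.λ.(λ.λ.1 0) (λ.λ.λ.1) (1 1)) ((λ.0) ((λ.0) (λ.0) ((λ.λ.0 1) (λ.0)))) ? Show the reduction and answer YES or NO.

Answer: NO — after 2 steps the term is λ.(λ.(λ.λ.λ.1) 0) ((λ.0) ((λ.0) (λ.0) ((λ.λ.0 1) (λ.0))) ((λ.0) ((λ.0) (λ.0) ((λ.λ.0 1) (λ.0))))), not yet normal

Derivation:
  start: (λ.λ.(λ.λ.1 0) (λ.λ.λ.1) (1 1)) ((λ.0) ((λ.0) (λ.0) ((λ.λ.0 1) (λ.0))))
  step 1: λ.(λ.λ.1 0) (λ.λ.λ.1) ((λ.0) ((λ.0) (λ.0) ((λ.λ.0 1) (λ.0))) ((λ.0) ((λ.0) (λ.0) ((λ.λ.0 1) (λ.0)))))
  step 2: λ.(λ.(λ.λ.λ.1) 0) ((λ.0) ((λ.0) (λ.0) ((λ.λ.0 1) (λ.0))) ((λ.0) ((λ.0) (λ.0) ((λ.λ.0 1) (λ.0)))))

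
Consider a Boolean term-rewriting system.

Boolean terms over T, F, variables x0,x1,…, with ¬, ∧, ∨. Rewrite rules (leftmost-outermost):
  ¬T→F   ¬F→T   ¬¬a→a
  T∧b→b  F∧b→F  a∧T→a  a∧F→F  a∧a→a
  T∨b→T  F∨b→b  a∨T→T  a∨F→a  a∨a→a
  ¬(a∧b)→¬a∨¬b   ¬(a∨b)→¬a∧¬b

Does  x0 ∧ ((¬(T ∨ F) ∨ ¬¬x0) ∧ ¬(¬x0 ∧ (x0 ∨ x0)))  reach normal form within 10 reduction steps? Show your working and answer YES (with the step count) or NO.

  start: x0 ∧ ((¬(T ∨ F) ∨ ¬¬x0) ∧ ¬(¬x0 ∧ (x0 ∨ x0)))
  [1] x0 ∧ (((¬T ∧ ¬F) ∨ ¬¬x0) ∧ ¬(¬x0 ∧ (x0 ∨ x0)))
  [2] x0 ∧ (((F ∧ ¬F) ∨ ¬¬x0) ∧ ¬(¬x0 ∧ (x0 ∨ x0)))
  [3] x0 ∧ ((F ∨ ¬¬x0) ∧ ¬(¬x0 ∧ (x0 ∨ x0)))
  [4] x0 ∧ (¬¬x0 ∧ ¬(¬x0 ∧ (x0 ∨ x0)))
  [5] x0 ∧ (x0 ∧ ¬(¬x0 ∧ (x0 ∨ x0)))
  [6] x0 ∧ (x0 ∧ (¬¬x0 ∨ ¬(x0 ∨ x0)))
  [7] x0 ∧ (x0 ∧ (x0 ∨ ¬(x0 ∨ x0)))
  [8] x0 ∧ (x0 ∧ (x0 ∨ (¬x0 ∧ ¬x0)))
  [9] x0 ∧ (x0 ∧ (x0 ∨ ¬x0))

Answer: YES — reaches normal form x0 ∧ (x0 ∧ (x0 ∨ ¬x0)) in 9 ≤ 10 steps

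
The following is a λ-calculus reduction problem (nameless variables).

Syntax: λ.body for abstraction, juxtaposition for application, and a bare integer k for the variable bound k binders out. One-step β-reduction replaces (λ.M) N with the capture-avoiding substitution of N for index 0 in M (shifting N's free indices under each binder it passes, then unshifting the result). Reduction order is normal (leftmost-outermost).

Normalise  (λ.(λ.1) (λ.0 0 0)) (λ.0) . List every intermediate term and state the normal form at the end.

  start: (λ.(λ.1) (λ.0 0 0)) (λ.0)
  →1  (λ.λ.0) (λ.0 0 0)
  →2  λ.0

Answer: normal form = λ.0  (in 2 steps)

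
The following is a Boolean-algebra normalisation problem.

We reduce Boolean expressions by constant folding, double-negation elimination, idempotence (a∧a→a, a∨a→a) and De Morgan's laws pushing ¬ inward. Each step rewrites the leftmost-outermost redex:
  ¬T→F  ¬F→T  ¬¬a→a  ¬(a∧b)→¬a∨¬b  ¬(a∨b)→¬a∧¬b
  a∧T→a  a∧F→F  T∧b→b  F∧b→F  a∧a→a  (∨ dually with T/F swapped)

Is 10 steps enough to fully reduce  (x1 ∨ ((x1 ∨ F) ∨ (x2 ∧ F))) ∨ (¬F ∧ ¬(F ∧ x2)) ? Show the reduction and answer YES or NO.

Answer: YES — reaches normal form T in 10 ≤ 10 steps

Working:
  start: (x1 ∨ ((x1 ∨ F) ∨ (x2 ∧ F))) ∨ (¬F ∧ ¬(F ∧ x2))
  step 1: (x1 ∨ (x1 ∨ (x2 ∧ F))) ∨ (¬F ∧ ¬(F ∧ x2))
  step 2: (x1 ∨ (x1 ∨ F)) ∨ (¬F ∧ ¬(F ∧ x2))
  step 3: (x1 ∨ x1) ∨ (¬F ∧ ¬(F ∧ x2))
  step 4: x1 ∨ (¬F ∧ ¬(F ∧ x2))
  step 5: x1 ∨ (T ∧ ¬(F ∧ x2))
  step 6: x1 ∨ ¬(F ∧ x2)
  step 7: x1 ∨ (¬F ∨ ¬x2)
  step 8: x1 ∨ (T ∨ ¬x2)
  step 9: x1 ∨ T
  step 10: T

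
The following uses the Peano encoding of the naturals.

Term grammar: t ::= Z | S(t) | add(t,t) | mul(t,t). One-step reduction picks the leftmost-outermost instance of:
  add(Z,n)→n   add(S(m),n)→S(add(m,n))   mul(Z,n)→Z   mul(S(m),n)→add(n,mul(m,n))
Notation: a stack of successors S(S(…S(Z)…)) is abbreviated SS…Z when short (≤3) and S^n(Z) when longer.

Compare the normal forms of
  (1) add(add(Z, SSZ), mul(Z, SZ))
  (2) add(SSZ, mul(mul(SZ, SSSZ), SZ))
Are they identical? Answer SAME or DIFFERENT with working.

Term A:
  start: add(add(Z, SSZ), mul(Z, SZ))
  step 1: add(SSZ, mul(Z, SZ))
  step 2: S(add(SZ, mul(Z, SZ)))
  step 3: S(S(add(Z, mul(Z, SZ))))
  step 4: S(S(mul(Z, SZ)))
  step 5: SSZ

Term B:
  start: add(SSZ, mul(mul(SZ, SSSZ), SZ))
  step 1: S(add(SZ, mul(mul(SZ, SSSZ), SZ)))
  step 2: S(S(add(Z, mul(mul(SZ, SSSZ), SZ))))
  step 3: S(S(mul(mul(SZ, SSSZ), SZ)))
  step 4: S(S(mul(add(SSSZ, mul(Z, SSSZ)), SZ)))
  step 5: S(S(mul(S(add(SSZ, mul(Z, SSSZ))), SZ)))
  step 6: S(S(add(SZ, mul(add(SSZ, mul(Z, SSSZ)), SZ))))
  step 7: S(S(S(add(Z, mul(add(SSZ, mul(Z, SSSZ)), SZ)))))
  step 8: S(S(S(mul(add(SSZ, mul(Z, SSSZ)), SZ))))
  step 9: S(S(S(mul(S(add(SZ, mul(Z, SSSZ))), SZ))))
  step 10: S(S(S(add(SZ, mul(add(SZ, mul(Z, SSSZ)), SZ)))))
  step 11: S(S(S(S(add(Z, mul(add(SZ, mul(Z, SSSZ)), SZ))))))
  step 12: S(S(S(S(mul(add(SZ, mul(Z, SSSZ)), SZ)))))
  step 13: S(S(S(S(mul(S(add(Z, mul(Z, SSSZ))), SZ)))))
  step 14: S(S(S(S(add(SZ, mul(add(Z, mul(Z, SSSZ)), SZ))))))
  step 15: S(S(S(S(S(add(Z, mul(add(Z, mul(Z, SSSZ)), SZ)))))))
  step 16: S(S(S(S(S(mul(add(Z, mul(Z, SSSZ)), SZ))))))
  step 17: S(S(S(S(S(mul(mul(Z, SSSZ), SZ))))))
  step 18: S(S(S(S(S(mul(Z, SZ))))))
  step 19: S^5(Z)

Answer: DIFFERENT — A ⇓ SSZ, B ⇓ S^5(Z)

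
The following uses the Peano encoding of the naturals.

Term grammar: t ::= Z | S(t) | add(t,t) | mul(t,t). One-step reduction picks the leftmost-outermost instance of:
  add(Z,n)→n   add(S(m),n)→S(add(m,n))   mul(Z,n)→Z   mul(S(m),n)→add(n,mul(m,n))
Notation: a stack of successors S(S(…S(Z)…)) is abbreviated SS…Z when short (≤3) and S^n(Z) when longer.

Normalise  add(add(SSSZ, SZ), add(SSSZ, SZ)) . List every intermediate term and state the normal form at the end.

  start: add(add(SSSZ, SZ), add(SSSZ, SZ))
  [1] add(S(add(SSZ, SZ)), add(SSSZ, SZ))
  [2] S(add(add(SSZ, SZ), add(SSSZ, SZ)))
  [3] S(add(S(add(SZ, SZ)), add(SSSZ, SZ)))
  [4] S(S(add(add(SZ, SZ), add(SSSZ, SZ))))
  [5] S(S(add(S(add(Z, SZ)), add(SSSZ, SZ))))
  [6] S(S(S(add(add(Z, SZ), add(SSSZ, SZ)))))
  [7] S(S(S(add(SZ, add(SSSZ, SZ)))))
  [8] S(S(S(S(add(Z, add(SSSZ, SZ))))))
  [9] S(S(S(S(add(SSSZ, SZ)))))
  [10] S(S(S(S(S(add(SSZ, SZ))))))
  [11] S(S(S(S(S(S(add(SZ, SZ)))))))
  [12] S(S(S(S(S(S(S(add(Z, SZ))))))))
  [13] S^8(Z)

Answer: normal form = S^8(Z)  (in 13 steps)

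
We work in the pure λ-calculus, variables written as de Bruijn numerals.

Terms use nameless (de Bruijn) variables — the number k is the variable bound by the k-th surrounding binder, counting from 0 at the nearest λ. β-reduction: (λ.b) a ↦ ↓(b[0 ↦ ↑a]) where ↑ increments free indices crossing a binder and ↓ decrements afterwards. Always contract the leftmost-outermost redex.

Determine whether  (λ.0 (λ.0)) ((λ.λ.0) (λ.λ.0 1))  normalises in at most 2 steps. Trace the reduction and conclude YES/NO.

Answer: NO — after 2 steps the term is (λ.0) (λ.0), not yet normal

Reduction:
  start: (λ.0 (λ.0)) ((λ.λ.0) (λ.λ.0 1))
  step 1: (λ.λ.0) (λ.λ.0 1) (λ.0)
  step 2: (λ.0) (λ.0)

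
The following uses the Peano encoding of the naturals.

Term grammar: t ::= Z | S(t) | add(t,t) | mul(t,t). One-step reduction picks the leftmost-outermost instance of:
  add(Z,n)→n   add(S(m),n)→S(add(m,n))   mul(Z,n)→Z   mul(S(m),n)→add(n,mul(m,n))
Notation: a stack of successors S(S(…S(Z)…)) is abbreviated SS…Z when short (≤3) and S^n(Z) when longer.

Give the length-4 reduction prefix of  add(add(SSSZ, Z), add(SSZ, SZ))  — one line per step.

Answer: after 4 steps: S(S(add(add(SZ, Z), add(SSZ, SZ))))

Reduction:
  start: add(add(SSSZ, Z), add(SSZ, SZ))
  →1  add(S(add(SSZ, Z)), add(SSZ, SZ))
  →2  S(add(add(SSZ, Z), add(SSZ, SZ)))
  →3  S(add(S(add(SZ, Z)), add(SSZ, SZ)))
  →4  S(S(add(add(SZ, Z), add(SSZ, SZ))))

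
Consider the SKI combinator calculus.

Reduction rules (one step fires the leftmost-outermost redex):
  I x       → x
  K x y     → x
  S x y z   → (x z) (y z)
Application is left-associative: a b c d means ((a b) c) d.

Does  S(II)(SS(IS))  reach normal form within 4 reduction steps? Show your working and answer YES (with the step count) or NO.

  start: S(II)(SS(IS))
  step 1: SI(SS(IS))
  step 2: SI(SSS)

Answer: YES — reaches normal form SI(SSS) in 2 ≤ 4 steps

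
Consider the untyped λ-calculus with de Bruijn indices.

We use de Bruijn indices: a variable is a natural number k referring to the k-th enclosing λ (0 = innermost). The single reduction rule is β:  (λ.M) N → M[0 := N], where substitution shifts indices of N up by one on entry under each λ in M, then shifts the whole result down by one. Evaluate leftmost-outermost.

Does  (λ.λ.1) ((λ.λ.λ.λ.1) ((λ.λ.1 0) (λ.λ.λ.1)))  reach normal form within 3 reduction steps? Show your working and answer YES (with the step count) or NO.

  start: (λ.λ.1) ((λ.λ.λ.λ.1) ((λ.λ.1 0) (λ.λ.λ.1)))
  step 1: λ.(λ.λ.λ.λ.1) ((λ.λ.1 0) (λ.λ.λ.1))
  step 2: λ.λ.λ.λ.1

Answer: YES — reaches normal form λ.λ.λ.λ.1 in 2 ≤ 3 steps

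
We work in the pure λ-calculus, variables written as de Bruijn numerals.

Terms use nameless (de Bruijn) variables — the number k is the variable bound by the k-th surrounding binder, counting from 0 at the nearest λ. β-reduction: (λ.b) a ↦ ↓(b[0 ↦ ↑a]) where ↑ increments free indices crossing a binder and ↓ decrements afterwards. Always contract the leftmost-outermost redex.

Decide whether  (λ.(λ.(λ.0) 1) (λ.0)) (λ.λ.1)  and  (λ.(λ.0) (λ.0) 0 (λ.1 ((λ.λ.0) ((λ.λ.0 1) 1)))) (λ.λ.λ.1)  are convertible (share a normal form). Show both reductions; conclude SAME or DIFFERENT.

Term A:
  start: (λ.(λ.(λ.0) 1) (λ.0)) (λ.λ.1)
  [1] (λ.(λ.0) (λ.λ.1)) (λ.0)
  [2] (λ.0) (λ.λ.1)
  [3] λ.λ.1

Term B:
  start: (λ.(λ.0) (λ.0) 0 (λ.1 ((λ.λ.0) ((λ.λ.0 1) 1)))) (λ.λ.λ.1)
  [1] (λ.0) (λ.0) (λ.λ.λ.1) (λ.(λ.λ.λ.1) ((λ.λ.0) ((λ.λ.0 1) (λ.λ.λ.1))))
  [2] (λ.0) (λ.λ.λ.1) (λ.(λ.λ.λ.1) ((λ.λ.0) ((λ.λ.0 1) (λ.λ.λ.1))))
  [3] (λ.λ.λ.1) (λ.(λ.λ.λ.1) ((λ.λ.0) ((λ.λ.0 1) (λ.λ.λ.1))))
  [4] λ.λ.1

Answer: SAME — A ⇓ λ.λ.1, B ⇓ λ.λ.1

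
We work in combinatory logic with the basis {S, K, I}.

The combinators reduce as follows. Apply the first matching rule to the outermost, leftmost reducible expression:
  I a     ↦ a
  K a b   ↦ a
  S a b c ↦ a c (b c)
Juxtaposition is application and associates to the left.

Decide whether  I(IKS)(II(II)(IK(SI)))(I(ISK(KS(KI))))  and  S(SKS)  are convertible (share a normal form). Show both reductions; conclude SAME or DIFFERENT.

Answer: SAME — A ⇓ S(SKS), B ⇓ S(SKS)

Derivation:
Term A:
  start: I(IKS)(II(II)(IK(SI)))(I(ISK(KS(KI))))
  [1] IKS(II(II)(IK(SI)))(I(ISK(KS(KI))))
  [2] KS(II(II)(IK(SI)))(I(ISK(KS(KI))))
  [3] S(I(ISK(KS(KI))))
  [4] S(ISK(KS(KI)))
  [5] S(SK(KS(KI)))
  [6] S(SKS)

Term B:
  start: S(SKS)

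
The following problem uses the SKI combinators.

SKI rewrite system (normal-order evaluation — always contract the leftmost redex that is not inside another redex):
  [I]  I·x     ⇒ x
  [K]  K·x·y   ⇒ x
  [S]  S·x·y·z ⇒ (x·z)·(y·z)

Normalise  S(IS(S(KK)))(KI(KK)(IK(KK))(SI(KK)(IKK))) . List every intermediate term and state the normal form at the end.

  start: S(IS(S(KK)))(KI(KK)(IK(KK))(SI(KK)(IKK)))
  step 1: S(S(S(KK)))(KI(KK)(IK(KK))(SI(KK)(IKK)))
  step 2: S(S(S(KK)))(I(IK(KK))(SI(KK)(IKK)))
  step 3: S(S(S(KK)))(IK(KK)(SI(KK)(IKK)))
  step 4: S(S(S(KK)))(K(KK)(SI(KK)(IKK)))
  step 5: S(S(S(KK)))(KK)

Answer: normal form = S(S(S(KK)))(KK)  (in 5 steps)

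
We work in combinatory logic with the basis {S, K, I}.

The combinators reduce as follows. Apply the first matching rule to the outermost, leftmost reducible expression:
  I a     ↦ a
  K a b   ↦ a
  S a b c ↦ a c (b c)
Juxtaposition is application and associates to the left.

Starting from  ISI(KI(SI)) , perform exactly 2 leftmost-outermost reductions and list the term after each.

Answer: after 2 steps: SII

Reduction:
  start: ISI(KI(SI))
  step 1: SI(KI(SI))
  step 2: SII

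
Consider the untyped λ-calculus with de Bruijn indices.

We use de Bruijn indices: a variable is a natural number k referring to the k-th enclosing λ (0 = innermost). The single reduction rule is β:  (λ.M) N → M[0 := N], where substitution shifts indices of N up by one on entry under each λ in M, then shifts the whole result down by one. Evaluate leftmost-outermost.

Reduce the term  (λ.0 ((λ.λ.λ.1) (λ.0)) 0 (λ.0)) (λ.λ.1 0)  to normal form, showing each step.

Answer: normal form = λ.λ.1 0  (in 6 steps)

Derivation:
  start: (λ.0 ((λ.λ.λ.1) (λ.0)) 0 (λ.0)) (λ.λ.1 0)
  step 1: (λ.λ.1 0) ((λ.λ.λ.1) (λ.0)) (λ.λ.1 0) (λ.0)
  step 2: (λ.(λ.λ.λ.1) (λ.0) 0) (λ.λ.1 0) (λ.0)
  step 3: (λ.λ.λ.1) (λ.0) (λ.λ.1 0) (λ.0)
  step 4: (λ.λ.1) (λ.λ.1 0) (λ.0)
  step 5: (λ.λ.λ.1 0) (λ.0)
  step 6: λ.λ.1 0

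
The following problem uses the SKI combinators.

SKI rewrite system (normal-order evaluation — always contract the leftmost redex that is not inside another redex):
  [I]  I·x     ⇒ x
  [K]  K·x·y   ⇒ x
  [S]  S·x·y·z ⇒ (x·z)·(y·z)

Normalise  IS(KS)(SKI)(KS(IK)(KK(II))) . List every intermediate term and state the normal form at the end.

Answer: normal form = S(SK)  (in 7 steps)

Working:
  start: IS(KS)(SKI)(KS(IK)(KK(II)))
  [1] S(KS)(SKI)(KS(IK)(KK(II)))
  [2] KS(KS(IK)(KK(II)))(SKI(KS(IK)(KK(II))))
  [3] S(SKI(KS(IK)(KK(II))))
  [4] S(K(KS(IK)(KK(II)))(I(KS(IK)(KK(II)))))
  [5] S(KS(IK)(KK(II)))
  [6] S(S(KK(II)))
  [7] S(SK)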